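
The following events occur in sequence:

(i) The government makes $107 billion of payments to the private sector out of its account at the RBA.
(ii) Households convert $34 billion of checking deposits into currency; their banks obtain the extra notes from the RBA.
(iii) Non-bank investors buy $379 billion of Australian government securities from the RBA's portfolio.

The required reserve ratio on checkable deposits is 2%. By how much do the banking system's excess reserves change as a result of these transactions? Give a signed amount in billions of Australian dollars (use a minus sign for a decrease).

Government spending $107 billion: reserves +$107B, deposits +$107B.
Currency withdrawal $34 billion: reserves −$34B, deposits −$34B.
Asset sale (to non-banks) $379 billion: reserves −$379B, deposits −$379B.
Totals: Δreserves = −$306B, Δdeposits = −$306B.
Δrequired reserves = 2% × −$306B = −$6.12B.
Δexcess reserves = Δreserves − Δrequired = −$306B − (−$6.12B) = -$299.88 billion.

-$299.88 billion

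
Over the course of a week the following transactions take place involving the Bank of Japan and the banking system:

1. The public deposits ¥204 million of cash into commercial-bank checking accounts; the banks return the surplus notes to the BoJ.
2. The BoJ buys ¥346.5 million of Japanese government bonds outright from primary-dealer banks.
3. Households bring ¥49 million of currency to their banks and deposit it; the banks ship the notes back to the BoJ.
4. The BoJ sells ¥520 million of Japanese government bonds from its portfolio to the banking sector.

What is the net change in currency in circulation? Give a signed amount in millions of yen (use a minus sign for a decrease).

-¥253 million

Currency deposit ¥204 million: notes return to the central bank → −¥204M.
OMO purchase (from banks) ¥346.5 million: no currency enters or leaves circulation → 0.
Currency deposit ¥49 million: notes return to the central bank → −¥49M.
OMO sale (to banks) ¥520 million: no currency enters or leaves circulation → 0.
Net: −204 + 0 − 49 + 0 = -¥253 million.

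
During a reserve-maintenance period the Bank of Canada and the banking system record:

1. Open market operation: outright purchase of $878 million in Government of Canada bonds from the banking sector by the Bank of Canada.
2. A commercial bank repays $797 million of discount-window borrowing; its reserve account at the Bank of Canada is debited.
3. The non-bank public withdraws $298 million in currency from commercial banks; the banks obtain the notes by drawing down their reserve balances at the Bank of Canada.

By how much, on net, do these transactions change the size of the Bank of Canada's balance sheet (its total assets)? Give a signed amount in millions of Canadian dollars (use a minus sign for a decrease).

+$81 million

Bank of Canada balance sheet:
  Assets:      Securities +$878M, Loans to banks −$797M
  Liabilities: Bank reserves −$217M, Currency in circulation +$298M
Change in total Bank of Canada assets = +$81 million.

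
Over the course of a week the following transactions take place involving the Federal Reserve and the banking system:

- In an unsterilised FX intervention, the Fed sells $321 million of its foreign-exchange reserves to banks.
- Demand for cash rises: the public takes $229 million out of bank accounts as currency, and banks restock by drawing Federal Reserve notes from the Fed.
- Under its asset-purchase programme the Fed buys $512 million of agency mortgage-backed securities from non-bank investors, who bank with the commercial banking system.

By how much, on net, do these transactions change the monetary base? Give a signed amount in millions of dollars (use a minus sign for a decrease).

+$191 million

FX sale $321 million: Fed balance sheet contracts → −$321M.
Currency withdrawal $229 million: just a shift between currency and reserves — both are base money → 0.
Asset purchase (from non-banks) $512 million: Fed balance sheet expands → +$512M.
Net: −321 + 0 + 512 = +$191 million.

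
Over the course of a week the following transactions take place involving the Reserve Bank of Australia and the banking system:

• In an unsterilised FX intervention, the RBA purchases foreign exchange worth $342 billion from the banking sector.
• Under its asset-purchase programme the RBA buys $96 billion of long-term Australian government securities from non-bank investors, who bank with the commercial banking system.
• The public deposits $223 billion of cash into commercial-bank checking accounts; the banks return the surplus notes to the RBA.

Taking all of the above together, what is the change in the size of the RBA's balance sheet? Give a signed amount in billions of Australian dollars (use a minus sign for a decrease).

FX purchase $342 billion: an RBA asset is acquired → +$342B.
Asset purchase (from non-banks) $96 billion: an RBA asset is acquired → +$96B.
Currency deposit $223 billion: only the composition of liabilities changes → 0.
Net: 342 + 96 + 0 = +$438 billion.

+$438 billion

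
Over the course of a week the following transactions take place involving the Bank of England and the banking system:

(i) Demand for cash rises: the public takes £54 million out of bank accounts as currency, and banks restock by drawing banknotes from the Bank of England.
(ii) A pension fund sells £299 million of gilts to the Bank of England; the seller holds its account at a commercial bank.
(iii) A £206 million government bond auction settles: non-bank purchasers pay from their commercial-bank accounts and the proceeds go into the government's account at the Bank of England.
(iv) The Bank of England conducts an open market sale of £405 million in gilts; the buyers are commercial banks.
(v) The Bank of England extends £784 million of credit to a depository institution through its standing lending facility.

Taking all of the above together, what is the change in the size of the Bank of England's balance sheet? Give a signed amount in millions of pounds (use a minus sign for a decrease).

+£678 million

Currency withdrawal £54 million: only the composition of liabilities changes → 0.
Asset purchase (from non-banks) £299 million: a Bank of England asset is acquired → +£299M.
Government account inflow £206 million: only the composition of liabilities changes → 0.
OMO sale (to banks) £405 million: a Bank of England asset is shed → −£405M.
Discount-window loan £784 million: a Bank of England asset is acquired → +£784M.
Net: 0 + 299 + 0 − 405 + 784 = +£678 million.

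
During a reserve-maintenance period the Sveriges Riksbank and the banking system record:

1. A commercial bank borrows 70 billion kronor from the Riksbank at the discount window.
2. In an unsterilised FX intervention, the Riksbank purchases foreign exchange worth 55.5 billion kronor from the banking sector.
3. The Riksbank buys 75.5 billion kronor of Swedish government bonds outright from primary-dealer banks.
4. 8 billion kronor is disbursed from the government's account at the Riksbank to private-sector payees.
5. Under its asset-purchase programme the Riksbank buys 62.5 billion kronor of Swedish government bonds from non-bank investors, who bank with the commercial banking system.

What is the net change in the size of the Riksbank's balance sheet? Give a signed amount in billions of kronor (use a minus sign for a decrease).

Riksbank balance sheet:
  Assets:      Securities +138B, Loans to banks +70B, Foreign assets +55.5B
  Liabilities: Bank reserves +271.5B, Government deposits −8B
Commercial banking system:
  Assets:      Reserves at CB +271.5B, Securities −75.5B, Foreign assets −55.5B
  Liabilities: Checkable deposits +70.5B, Borrowings from CB +70B
Change in total Riksbank assets = +263.5 billion.

+263.5 billion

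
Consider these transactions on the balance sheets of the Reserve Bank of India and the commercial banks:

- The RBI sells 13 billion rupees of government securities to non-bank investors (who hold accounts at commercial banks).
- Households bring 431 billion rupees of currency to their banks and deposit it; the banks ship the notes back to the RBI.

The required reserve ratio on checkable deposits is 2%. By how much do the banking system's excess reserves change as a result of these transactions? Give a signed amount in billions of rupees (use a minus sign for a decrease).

Asset sale (to non-banks) 13 billion rupees: reserves −13B, deposits −13B.
Currency deposit 431 billion rupees: reserves +431B, deposits +431B.
Totals: Δreserves = +418B, Δdeposits = +418B.
Δrequired reserves = 2% × +418B = +8.36B.
Δexcess reserves = Δreserves − Δrequired = +418B − (+8.36B) = +409.64 billion.

+409.64 billion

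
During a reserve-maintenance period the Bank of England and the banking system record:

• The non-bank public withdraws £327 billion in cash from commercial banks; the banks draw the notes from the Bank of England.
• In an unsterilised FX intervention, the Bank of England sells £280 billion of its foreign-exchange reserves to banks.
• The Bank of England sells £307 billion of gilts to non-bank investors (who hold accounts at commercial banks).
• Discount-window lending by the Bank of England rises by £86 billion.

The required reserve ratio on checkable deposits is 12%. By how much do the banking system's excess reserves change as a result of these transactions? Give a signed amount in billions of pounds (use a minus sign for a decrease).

Currency withdrawal £327 billion: reserves −£327B, deposits −£327B.
FX sale £280 billion: reserves −£280B, deposits 0.
Asset sale (to non-banks) £307 billion: reserves −£307B, deposits −£307B.
Discount-window loan £86 billion: reserves +£86B, deposits 0.
Totals: Δreserves = −£828B, Δdeposits = −£634B.
Δrequired reserves = 12% × −£634B = −£76.08B.
Δexcess reserves = Δreserves − Δrequired = −£828B − (−£76.08B) = -£751.92 billion.

-£751.92 billion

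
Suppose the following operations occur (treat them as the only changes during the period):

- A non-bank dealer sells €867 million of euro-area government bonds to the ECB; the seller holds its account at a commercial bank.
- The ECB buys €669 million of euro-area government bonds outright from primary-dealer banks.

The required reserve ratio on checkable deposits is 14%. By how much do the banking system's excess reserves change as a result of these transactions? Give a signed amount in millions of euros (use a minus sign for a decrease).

+€1414.62 million

Asset purchase (from non-banks) €867 million: reserves +€867M, deposits +€867M.
OMO purchase (from banks) €669 million: reserves +€669M, deposits 0.
Totals: Δreserves = +€1536M, Δdeposits = +€867M.
Δrequired reserves = 14% × +€867M = +€121.38M.
Δexcess reserves = Δreserves − Δrequired = +€1536M − (+€121.38M) = +€1414.62 million.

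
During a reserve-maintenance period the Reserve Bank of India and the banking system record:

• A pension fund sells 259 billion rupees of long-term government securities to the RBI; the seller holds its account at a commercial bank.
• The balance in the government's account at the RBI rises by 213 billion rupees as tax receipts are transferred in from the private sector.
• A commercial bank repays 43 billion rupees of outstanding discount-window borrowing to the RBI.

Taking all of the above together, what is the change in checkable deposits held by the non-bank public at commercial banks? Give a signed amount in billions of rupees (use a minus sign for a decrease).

RBI balance sheet:
  Assets:      Securities +259B, Loans to banks −43B
  Liabilities: Bank reserves +3B, Government deposits +213B
Commercial banking system:
  Assets:      Reserves at CB +3B
  Liabilities: Checkable deposits +46B, Borrowings from CB −43B
So the change in checkable deposits held by the non-bank public at commercial banks is +46 billion.

+46 billion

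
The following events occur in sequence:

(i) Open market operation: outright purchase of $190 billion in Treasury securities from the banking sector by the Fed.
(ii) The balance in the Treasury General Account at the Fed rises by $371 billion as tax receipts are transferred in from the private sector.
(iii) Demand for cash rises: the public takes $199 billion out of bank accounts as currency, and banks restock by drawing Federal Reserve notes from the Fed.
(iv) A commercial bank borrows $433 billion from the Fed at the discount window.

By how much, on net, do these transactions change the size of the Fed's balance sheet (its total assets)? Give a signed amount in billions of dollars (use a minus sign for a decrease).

OMO purchase (from banks) $190 billion: a Fed asset is acquired → +$190B.
Government account inflow $371 billion: only the composition of liabilities changes → 0.
Currency withdrawal $199 billion: only the composition of liabilities changes → 0.
Discount-window loan $433 billion: a Fed asset is acquired → +$433B.
Net: 190 + 0 + 0 + 433 = +$623 billion.

+$623 billion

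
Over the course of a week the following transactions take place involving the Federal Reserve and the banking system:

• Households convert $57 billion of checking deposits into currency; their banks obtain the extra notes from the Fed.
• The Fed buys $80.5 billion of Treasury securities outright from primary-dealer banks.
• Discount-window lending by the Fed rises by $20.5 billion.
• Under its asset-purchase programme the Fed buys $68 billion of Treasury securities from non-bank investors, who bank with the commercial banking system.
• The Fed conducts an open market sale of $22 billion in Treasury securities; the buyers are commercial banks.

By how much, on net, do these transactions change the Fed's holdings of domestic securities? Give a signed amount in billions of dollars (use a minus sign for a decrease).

+$126.5 billion

Fed balance sheet:
  Assets:      Securities +$126.5B, Loans to banks +$20.5B
  Liabilities: Bank reserves +$90B, Currency in circulation +$57B
Commercial banking system:
  Assets:      Reserves at CB +$90B, Securities −$58.5B
  Liabilities: Checkable deposits +$11B, Borrowings from CB +$20.5B
So the change in the Fed's holdings of domestic securities is +$126.5 billion.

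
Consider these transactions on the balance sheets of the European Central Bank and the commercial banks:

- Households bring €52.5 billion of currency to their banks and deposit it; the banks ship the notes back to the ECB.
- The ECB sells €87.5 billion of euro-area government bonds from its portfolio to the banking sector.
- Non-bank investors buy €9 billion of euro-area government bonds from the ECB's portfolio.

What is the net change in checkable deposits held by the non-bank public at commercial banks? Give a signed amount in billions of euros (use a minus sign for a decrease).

Currency deposit €52.5 billion: non-bank counterparties' bank balances rise → +€52.5B.
OMO sale (to banks) €87.5 billion: the counterparty is a bank, so public deposits are unchanged → 0.
Asset sale (to non-banks) €9 billion: non-bank counterparties' bank balances fall → −€9B.
Net: 52.5 + 0 − 9 = +€43.5 billion.

+€43.5 billion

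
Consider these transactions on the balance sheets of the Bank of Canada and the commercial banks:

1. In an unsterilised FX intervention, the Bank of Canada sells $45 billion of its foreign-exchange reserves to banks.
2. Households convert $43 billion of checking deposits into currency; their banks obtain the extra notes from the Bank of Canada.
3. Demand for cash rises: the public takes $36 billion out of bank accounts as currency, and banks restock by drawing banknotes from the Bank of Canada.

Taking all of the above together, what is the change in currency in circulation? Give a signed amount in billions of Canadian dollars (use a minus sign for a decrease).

FX sale $45 billion: no currency enters or leaves circulation → 0.
Currency withdrawal $43 billion: notes leave the central bank → +$43B.
Currency withdrawal $36 billion: notes leave the central bank → +$36B.
Net: 0 + 43 + 36 = +$79 billion.

+$79 billion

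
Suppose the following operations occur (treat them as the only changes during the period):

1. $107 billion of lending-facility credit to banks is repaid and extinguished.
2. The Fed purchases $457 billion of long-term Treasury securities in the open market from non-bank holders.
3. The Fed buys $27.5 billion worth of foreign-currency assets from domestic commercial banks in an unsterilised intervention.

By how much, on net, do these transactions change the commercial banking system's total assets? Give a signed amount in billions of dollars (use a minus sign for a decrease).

+$350 billion

Fed balance sheet:
  Assets:      Securities +$457B, Loans to banks −$107B, Foreign assets +$27.5B
  Liabilities: Bank reserves +$377.5B
Commercial banking system:
  Assets:      Reserves at CB +$377.5B, Foreign assets −$27.5B
  Liabilities: Checkable deposits +$457B, Borrowings from CB −$107B
Change in total bank assets = +$350 billion.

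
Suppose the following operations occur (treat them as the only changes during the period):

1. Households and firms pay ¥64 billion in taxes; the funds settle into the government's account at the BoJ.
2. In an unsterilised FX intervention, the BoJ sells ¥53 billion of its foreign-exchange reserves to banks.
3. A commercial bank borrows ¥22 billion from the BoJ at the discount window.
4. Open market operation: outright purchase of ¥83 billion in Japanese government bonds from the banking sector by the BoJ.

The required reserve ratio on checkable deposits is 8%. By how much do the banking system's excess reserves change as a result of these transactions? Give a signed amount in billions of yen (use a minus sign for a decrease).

-¥6.88 billion

Government account inflow ¥64 billion: reserves −¥64B, deposits −¥64B.
FX sale ¥53 billion: reserves −¥53B, deposits 0.
Discount-window loan ¥22 billion: reserves +¥22B, deposits 0.
OMO purchase (from banks) ¥83 billion: reserves +¥83B, deposits 0.
Totals: Δreserves = −¥12B, Δdeposits = −¥64B.
Δrequired reserves = 8% × −¥64B = −¥5.12B.
Δexcess reserves = Δreserves − Δrequired = −¥12B − (−¥5.12B) = -¥6.88 billion.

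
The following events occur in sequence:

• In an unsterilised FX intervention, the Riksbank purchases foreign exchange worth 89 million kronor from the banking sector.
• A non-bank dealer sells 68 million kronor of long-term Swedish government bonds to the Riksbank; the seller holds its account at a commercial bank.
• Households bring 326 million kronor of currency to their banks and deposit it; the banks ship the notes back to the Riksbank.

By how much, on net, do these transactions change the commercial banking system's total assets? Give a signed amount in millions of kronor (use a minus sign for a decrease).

+394 million

FX purchase 89 million kronor: just an asset swap on bank balance sheets → 0.
Asset purchase (from non-banks) 68 million kronor: bank balance sheets expand → +68M.
Currency deposit 326 million kronor: bank balance sheets expand → +326M.
Net: 0 + 68 + 326 = +394 million.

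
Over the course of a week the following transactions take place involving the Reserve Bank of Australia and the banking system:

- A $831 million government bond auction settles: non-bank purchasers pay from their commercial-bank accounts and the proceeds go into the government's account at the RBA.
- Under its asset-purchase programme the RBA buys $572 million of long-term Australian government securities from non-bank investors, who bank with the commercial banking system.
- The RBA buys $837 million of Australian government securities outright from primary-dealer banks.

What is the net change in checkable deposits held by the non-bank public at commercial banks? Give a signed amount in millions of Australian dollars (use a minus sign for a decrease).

RBA balance sheet:
  Assets:      Securities +$1409M
  Liabilities: Bank reserves +$578M, Government deposits +$831M
Commercial banking system:
  Assets:      Reserves at CB +$578M, Securities −$837M
  Liabilities: Checkable deposits −$259M
So the change in checkable deposits held by the non-bank public at commercial banks is -$259 million.

-$259 million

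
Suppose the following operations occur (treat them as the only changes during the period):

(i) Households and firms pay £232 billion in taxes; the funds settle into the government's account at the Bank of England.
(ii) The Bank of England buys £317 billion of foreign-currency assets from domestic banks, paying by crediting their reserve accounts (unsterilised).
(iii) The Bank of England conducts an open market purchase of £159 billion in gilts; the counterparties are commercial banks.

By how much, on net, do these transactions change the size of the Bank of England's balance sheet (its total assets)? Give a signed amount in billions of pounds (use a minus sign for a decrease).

+£476 billion

Bank of England balance sheet:
  Assets:      Securities +£159B, Foreign assets +£317B
  Liabilities: Bank reserves +£244B, Government deposits +£232B
Change in total Bank of England assets = +£476 billion.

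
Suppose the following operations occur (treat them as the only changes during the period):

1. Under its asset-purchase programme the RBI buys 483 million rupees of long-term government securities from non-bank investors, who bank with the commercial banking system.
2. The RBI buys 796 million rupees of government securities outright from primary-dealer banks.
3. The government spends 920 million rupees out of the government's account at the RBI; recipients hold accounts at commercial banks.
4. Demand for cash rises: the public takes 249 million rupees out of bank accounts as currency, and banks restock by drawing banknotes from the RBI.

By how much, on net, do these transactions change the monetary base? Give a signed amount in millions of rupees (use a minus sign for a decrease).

+2199 million

RBI balance sheet:
  Assets:      Securities +1279M
  Liabilities: Bank reserves +1950M, Currency in circulation +249M, Government deposits −920M
Monetary base = currency + reserves: +249M + (+1950M) = +2199 million.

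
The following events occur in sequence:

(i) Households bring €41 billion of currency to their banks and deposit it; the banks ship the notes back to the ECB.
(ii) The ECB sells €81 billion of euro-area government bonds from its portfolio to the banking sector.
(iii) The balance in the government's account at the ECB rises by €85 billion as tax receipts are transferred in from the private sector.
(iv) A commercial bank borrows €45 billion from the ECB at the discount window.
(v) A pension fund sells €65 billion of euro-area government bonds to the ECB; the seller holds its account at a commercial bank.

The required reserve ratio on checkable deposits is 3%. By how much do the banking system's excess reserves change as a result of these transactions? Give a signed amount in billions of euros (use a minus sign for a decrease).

Currency deposit €41 billion: reserves +€41B, deposits +€41B.
OMO sale (to banks) €81 billion: reserves −€81B, deposits 0.
Government account inflow €85 billion: reserves −€85B, deposits −€85B.
Discount-window loan €45 billion: reserves +€45B, deposits 0.
Asset purchase (from non-banks) €65 billion: reserves +€65B, deposits +€65B.
Totals: Δreserves = −€15B, Δdeposits = +€21B.
Δrequired reserves = 3% × +€21B = +€0.63B.
Δexcess reserves = Δreserves − Δrequired = −€15B − (+€0.63B) = -€15.63 billion.

-€15.63 billion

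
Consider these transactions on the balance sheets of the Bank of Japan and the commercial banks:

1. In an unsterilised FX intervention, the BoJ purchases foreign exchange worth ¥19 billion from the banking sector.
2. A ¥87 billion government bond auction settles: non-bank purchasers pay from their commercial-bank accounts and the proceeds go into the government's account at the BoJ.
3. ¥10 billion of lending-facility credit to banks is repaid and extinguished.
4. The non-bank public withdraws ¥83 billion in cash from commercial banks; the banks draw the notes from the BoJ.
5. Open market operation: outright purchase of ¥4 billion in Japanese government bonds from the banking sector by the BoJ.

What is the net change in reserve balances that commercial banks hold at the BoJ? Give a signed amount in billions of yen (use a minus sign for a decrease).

BoJ balance sheet:
  Assets:      Securities +¥4B, Loans to banks −¥10B, Foreign assets +¥19B
  Liabilities: Bank reserves −¥157B, Currency in circulation +¥83B, Government deposits +¥87B
So the change in reserve balances that commercial banks hold at the BoJ is -¥157 billion.

-¥157 billion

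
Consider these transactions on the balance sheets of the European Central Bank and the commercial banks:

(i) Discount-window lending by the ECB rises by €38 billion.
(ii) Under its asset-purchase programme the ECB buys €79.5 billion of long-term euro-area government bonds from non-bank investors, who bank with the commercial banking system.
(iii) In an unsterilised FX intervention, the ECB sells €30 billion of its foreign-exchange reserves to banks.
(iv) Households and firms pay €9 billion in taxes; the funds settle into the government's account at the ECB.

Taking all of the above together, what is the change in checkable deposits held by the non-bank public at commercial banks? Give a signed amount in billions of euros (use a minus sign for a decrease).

ECB balance sheet:
  Assets:      Securities +€79.5B, Loans to banks +€38B, Foreign assets −€30B
  Liabilities: Bank reserves +€78.5B, Government deposits +€9B
Commercial banking system:
  Assets:      Reserves at CB +€78.5B, Foreign assets +€30B
  Liabilities: Checkable deposits +€70.5B, Borrowings from CB +€38B
So the change in checkable deposits held by the non-bank public at commercial banks is +€70.5 billion.

+€70.5 billion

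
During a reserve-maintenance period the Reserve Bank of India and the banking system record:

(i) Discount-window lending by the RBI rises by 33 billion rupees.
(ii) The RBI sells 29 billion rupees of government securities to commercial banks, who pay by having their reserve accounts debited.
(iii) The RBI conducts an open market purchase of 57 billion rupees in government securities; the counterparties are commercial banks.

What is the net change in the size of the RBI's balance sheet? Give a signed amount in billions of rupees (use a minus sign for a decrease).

RBI balance sheet:
  Assets:      Securities +28B, Loans to banks +33B
  Liabilities: Bank reserves +61B
Commercial banking system:
  Assets:      Reserves at CB +61B, Securities −28B
  Liabilities: Borrowings from CB +33B
Change in total RBI assets = +61 billion.

+61 billion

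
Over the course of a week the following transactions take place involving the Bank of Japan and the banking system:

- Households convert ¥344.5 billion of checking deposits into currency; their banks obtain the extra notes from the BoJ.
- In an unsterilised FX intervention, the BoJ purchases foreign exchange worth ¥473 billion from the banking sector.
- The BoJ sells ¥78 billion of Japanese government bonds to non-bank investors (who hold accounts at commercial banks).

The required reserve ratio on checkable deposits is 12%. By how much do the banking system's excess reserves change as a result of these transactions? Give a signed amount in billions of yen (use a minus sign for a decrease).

Currency withdrawal ¥344.5 billion: reserves −¥344.5B, deposits −¥344.5B.
FX purchase ¥473 billion: reserves +¥473B, deposits 0.
Asset sale (to non-banks) ¥78 billion: reserves −¥78B, deposits −¥78B.
Totals: Δreserves = +¥50.5B, Δdeposits = −¥422.5B.
Δrequired reserves = 12% × −¥422.5B = −¥50.7B.
Δexcess reserves = Δreserves − Δrequired = +¥50.5B − (−¥50.7B) = +¥101.2 billion.

+¥101.2 billion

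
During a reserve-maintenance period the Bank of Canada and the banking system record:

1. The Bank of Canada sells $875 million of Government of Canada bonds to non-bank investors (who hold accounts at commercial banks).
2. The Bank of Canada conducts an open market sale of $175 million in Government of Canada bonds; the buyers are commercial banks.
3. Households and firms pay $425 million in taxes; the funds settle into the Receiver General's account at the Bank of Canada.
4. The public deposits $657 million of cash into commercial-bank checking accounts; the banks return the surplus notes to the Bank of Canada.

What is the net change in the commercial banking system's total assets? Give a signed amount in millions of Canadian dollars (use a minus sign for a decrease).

Asset sale (to non-banks) $875 million: bank balance sheets shrink → −$875M.
OMO sale (to banks) $175 million: just an asset swap on bank balance sheets → 0.
Government account inflow $425 million: bank balance sheets shrink → −$425M.
Currency deposit $657 million: bank balance sheets expand → +$657M.
Net: −875 + 0 − 425 + 657 = -$643 million.

-$643 million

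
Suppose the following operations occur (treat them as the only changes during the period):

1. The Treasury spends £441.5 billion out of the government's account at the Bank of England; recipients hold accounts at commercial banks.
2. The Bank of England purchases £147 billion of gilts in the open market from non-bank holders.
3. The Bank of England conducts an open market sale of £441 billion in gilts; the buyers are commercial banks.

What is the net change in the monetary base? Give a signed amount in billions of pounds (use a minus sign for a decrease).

+£147.5 billion

Bank of England balance sheet:
  Assets:      Securities −£294B
  Liabilities: Bank reserves +£147.5B, Government deposits −£441.5B
Commercial banking system:
  Assets:      Reserves at CB +£147.5B, Securities +£441B
  Liabilities: Checkable deposits +£588.5B
Monetary base = currency + reserves: 0 + (+£147.5B) = +£147.5 billion.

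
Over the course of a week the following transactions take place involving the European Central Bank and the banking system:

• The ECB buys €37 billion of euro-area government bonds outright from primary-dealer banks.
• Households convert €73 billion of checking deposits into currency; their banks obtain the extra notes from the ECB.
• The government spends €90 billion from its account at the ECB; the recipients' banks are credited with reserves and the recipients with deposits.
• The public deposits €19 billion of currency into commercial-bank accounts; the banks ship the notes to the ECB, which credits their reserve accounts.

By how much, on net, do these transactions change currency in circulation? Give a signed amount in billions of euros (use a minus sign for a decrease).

+€54 billion

OMO purchase (from banks) €37 billion: no currency enters or leaves circulation → 0.
Currency withdrawal €73 billion: notes leave the central bank → +€73B.
Government spending €90 billion: no currency enters or leaves circulation → 0.
Currency deposit €19 billion: notes return to the central bank → −€19B.
Net: 0 + 73 + 0 − 19 = +€54 billion.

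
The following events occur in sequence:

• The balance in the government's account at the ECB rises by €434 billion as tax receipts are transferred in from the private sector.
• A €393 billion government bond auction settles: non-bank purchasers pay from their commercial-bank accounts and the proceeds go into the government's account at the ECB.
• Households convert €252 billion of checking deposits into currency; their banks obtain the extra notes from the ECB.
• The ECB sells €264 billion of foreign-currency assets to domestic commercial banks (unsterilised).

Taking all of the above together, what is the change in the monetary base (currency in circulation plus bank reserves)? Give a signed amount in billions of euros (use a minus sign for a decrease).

-€1091 billion

ECB balance sheet:
  Assets:      Foreign assets −€264B
  Liabilities: Bank reserves −€1343B, Currency in circulation +€252B, Government deposits +€827B
Monetary base = currency + reserves: +€252B + (−€1343B) = -€1091 billion.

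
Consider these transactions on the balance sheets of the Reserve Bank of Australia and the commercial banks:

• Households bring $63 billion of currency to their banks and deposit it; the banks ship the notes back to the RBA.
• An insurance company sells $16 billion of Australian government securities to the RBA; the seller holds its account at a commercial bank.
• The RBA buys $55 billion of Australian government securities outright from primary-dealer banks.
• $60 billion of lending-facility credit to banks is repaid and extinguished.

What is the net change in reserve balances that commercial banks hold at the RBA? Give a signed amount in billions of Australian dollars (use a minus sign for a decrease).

+$74 billion

Currency deposit $63 billion: returned notes are swapped for reserve credit → +$63B.
Asset purchase (from non-banks) $16 billion: the RBA pays by crediting reserve accounts → +$16B.
OMO purchase (from banks) $55 billion: the RBA pays by crediting reserve accounts → +$55B.
Discount-window repayment $60 billion: repayment is debited from reserves → −$60B.
Net: 63 + 16 + 55 − 60 = +$74 billion.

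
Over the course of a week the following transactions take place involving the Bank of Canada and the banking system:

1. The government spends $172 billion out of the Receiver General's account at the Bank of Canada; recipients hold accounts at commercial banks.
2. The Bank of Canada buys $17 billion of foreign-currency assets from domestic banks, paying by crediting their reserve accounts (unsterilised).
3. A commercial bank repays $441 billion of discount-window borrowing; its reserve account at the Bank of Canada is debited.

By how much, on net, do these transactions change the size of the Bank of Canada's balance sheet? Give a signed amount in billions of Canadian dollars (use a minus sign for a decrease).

Bank of Canada balance sheet:
  Assets:      Loans to banks −$441B, Foreign assets +$17B
  Liabilities: Bank reserves −$252B, Government deposits −$172B
Change in total Bank of Canada assets = -$424 billion.

-$424 billion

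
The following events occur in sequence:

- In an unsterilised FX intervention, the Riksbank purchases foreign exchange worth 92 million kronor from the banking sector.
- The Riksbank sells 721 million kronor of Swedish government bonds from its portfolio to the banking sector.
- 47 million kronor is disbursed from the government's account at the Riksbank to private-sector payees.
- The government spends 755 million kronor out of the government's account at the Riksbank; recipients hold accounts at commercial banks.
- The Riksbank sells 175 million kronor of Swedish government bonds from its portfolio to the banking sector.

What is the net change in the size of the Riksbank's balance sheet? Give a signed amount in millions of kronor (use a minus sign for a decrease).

Riksbank balance sheet:
  Assets:      Securities −896M, Foreign assets +92M
  Liabilities: Bank reserves −2M, Government deposits −802M
Commercial banking system:
  Assets:      Reserves at CB −2M, Securities +896M, Foreign assets −92M
  Liabilities: Checkable deposits +802M
Change in total Riksbank assets = -804 million.

-804 million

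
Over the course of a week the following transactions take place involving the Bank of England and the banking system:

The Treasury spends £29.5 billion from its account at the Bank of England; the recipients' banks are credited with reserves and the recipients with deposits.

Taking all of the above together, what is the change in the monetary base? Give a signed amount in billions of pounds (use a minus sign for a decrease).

+£29.5 billion

Bank of England balance sheet:
  Assets:      no change
  Liabilities: Bank reserves +£29.5B, Government deposits −£29.5B
Commercial banking system:
  Assets:      Reserves at CB +£29.5B
  Liabilities: Checkable deposits +£29.5B
Monetary base = currency + reserves: 0 + (+£29.5B) = +£29.5 billion.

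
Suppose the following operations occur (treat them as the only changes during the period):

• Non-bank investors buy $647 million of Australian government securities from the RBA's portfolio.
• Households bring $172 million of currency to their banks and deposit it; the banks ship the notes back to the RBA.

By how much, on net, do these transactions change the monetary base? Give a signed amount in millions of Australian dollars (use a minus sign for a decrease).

Asset sale (to non-banks) $647 million: RBA balance sheet contracts → −$647M.
Currency deposit $172 million: just a shift between currency and reserves — both are base money → 0.
Net: −647 + 0 = -$647 million.

-$647 million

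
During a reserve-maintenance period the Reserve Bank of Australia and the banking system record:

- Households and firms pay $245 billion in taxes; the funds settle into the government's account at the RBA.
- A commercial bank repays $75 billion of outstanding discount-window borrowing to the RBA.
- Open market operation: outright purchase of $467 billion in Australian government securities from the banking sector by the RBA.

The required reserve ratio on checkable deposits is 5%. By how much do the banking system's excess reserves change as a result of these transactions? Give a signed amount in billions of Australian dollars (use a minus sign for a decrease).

Government account inflow $245 billion: reserves −$245B, deposits −$245B.
Discount-window repayment $75 billion: reserves −$75B, deposits 0.
OMO purchase (from banks) $467 billion: reserves +$467B, deposits 0.
Totals: Δreserves = +$147B, Δdeposits = −$245B.
Δrequired reserves = 5% × −$245B = −$12.25B.
Δexcess reserves = Δreserves − Δrequired = +$147B − (−$12.25B) = +$159.25 billion.

+$159.25 billion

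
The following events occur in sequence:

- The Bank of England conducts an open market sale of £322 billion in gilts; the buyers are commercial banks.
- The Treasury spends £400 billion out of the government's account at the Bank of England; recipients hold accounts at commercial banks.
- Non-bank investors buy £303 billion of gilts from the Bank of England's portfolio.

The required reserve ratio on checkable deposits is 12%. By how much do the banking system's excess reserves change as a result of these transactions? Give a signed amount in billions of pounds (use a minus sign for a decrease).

OMO sale (to banks) £322 billion: reserves −£322B, deposits 0.
Government spending £400 billion: reserves +£400B, deposits +£400B.
Asset sale (to non-banks) £303 billion: reserves −£303B, deposits −£303B.
Totals: Δreserves = −£225B, Δdeposits = +£97B.
Δrequired reserves = 12% × +£97B = +£11.64B.
Δexcess reserves = Δreserves − Δrequired = −£225B − (+£11.64B) = -£236.64 billion.

-£236.64 billion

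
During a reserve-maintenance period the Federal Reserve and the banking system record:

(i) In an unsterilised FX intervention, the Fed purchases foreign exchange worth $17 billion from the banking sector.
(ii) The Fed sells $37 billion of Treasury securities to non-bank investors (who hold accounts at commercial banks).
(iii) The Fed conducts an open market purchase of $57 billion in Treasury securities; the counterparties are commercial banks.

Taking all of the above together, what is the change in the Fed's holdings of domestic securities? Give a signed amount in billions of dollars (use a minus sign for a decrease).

FX purchase $17 billion: the Fed's securities portfolio is untouched → 0.
Asset sale (to non-banks) $37 billion: securities removed from the Fed's portfolio → −$37B.
OMO purchase (from banks) $57 billion: securities added to the Fed's portfolio → +$57B.
Net: 0 − 37 + 57 = +$20 billion.

+$20 billion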